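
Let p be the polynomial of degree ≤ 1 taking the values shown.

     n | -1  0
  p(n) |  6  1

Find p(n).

Write p(n) = an + b. Substituting each data point gives a linear system:
  -a + b = 6
  b = 1
Solving the system yields a = -5, b = 1.
So p(n) = -5n + 1.
Check: p(0) = 1. ✓

p(n) = -5n + 1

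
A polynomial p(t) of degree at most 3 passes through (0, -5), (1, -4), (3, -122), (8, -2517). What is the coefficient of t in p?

Write p(t) = at^3 + bt^2 + ct + d. Substituting each data point gives a linear system:
  d = -5
  a + b + c + d = -4
  27a + 9b + 3c + d = -122
  512a + 64b + 8c + d = -2517
Solving the system yields a = -5, b = 0, c = 6, d = -5.
So p(t) = -5t^3 + 6t - 5.
The coefficient of t is 6.

6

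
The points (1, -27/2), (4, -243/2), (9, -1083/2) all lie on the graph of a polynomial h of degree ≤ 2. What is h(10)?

-1323/2

Using the Lagrange interpolation formula with nodes 1, 4, 9:
  L_0(u) = (u - 4)(u - 9) / 24
  L_1(u) = (u - 1)(u - 9) / -15
  L_2(u) = (u - 1)(u - 4) / 40
Then h(u) = -27/2·L_0(u) - 243/2·L_1(u) - 1083/2·L_2(u).
Expanding and collecting terms gives h(u) = -6u^2 - 6u - 3/2.
Evaluating at u = 10: h(10) = -1323/2.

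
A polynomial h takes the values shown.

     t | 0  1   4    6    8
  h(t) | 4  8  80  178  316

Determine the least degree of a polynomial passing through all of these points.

2

Divided differences on the nodes 0, 1, 4, 6, 8:
  order 0: 4  8  80  178  316
  order 1: 4  24  49  69
  order 2: 5  5  5
  order 3: 0  0
  order 4: 0
The order-2 divided differences are all 5 (nonzero) and every higher order vanishes, so the data lies on a polynomial of degree exactly 2.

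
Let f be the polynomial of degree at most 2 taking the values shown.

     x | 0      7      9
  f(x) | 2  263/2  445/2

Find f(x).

Using the Lagrange interpolation formula with nodes 0, 7, 9:
  L_0(x) = (x - 7)(x - 9) / 63
  L_1(x) = x(x - 9) / -14
  L_2(x) = x(x - 7) / 18
Then f(x) = 2·L_0(x) + 263/2·L_1(x) + 445/2·L_2(x).
Expanding and collecting terms gives f(x) = 3x^2 - (5/2)x + 2.
Check: f(7) = 263/2. ✓

f(x) = 3x^2 - (5/2)x + 2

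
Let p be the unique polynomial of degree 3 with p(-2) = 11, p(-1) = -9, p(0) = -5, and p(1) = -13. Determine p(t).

p(t) = -6t^3 - 6t^2 + 4t - 5

Write p(t) = at^3 + bt^2 + ct + d. Substituting each data point gives a linear system:
  -8a + 4b - 2c + d = 11
  -a + b - c + d = -9
  d = -5
  a + b + c + d = -13
Solving the system yields a = -6, b = -6, c = 4, d = -5.
So p(t) = -6t^3 - 6t^2 + 4t - 5.
Check: p(0) = -5. ✓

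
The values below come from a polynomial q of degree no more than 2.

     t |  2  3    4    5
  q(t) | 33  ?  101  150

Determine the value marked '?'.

On equispaced nodes a degree-2 polynomial has vanishing third forward difference, so
  - q(2) + 3·q(3) - 3·q(4) + q(5) = 0.
Substituting the known values and solving for q(3):
  3·q(3) = 186
  q(3) = 62.

62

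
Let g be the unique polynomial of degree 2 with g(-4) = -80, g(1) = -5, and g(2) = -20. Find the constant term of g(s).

0

Write g(s) = as^2 + bs + c. Substituting each data point gives a linear system:
  16a - 4b + c = -80
  a + b + c = -5
  4a + 2b + c = -20
Solving the system yields a = -5, b = 0, c = 0.
So g(s) = -5s^2.
The constant term is 0.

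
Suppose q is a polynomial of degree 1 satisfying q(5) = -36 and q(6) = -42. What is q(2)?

Write q(n) = an + b. Substituting each data point gives a linear system:
  5a + b = -36
  6a + b = -42
Solving the system yields a = -6, b = -6.
So q(n) = -6n - 6.
Then q(2) = -18.

-18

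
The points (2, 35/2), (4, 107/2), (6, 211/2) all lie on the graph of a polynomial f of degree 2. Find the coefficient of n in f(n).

6

Write f(n) = an^2 + bn + c. Substituting each data point gives a linear system:
  4a + 2b + c = 35/2
  16a + 4b + c = 107/2
  36a + 6b + c = 211/2
Solving the system yields a = 2, b = 6, c = -5/2.
So f(n) = 2n^2 + 6n - 5/2.
The coefficient of n is 6.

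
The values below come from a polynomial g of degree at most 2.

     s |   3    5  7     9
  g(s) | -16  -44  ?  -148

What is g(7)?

The 3 known points determine the degree-2 polynomial uniquely.
Write g(s) = as^2 + bs + c. Substituting each data point gives a linear system:
  9a + 3b + c = -16
  25a + 5b + c = -44
  81a + 9b + c = -148
Solving the system yields a = -2, b = 2, c = -4.
So g(s) = -2s^2 + 2s - 4.
Then g(7) = -88.

-88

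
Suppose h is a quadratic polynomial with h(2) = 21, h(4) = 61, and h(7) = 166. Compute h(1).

10

Write h(s) = as^2 + bs + c. Substituting each data point gives a linear system:
  4a + 2b + c = 21
  16a + 4b + c = 61
  49a + 7b + c = 166
Solving the system yields a = 3, b = 2, c = 5.
So h(s) = 3s^2 + 2s + 5.
Then h(1) = 10.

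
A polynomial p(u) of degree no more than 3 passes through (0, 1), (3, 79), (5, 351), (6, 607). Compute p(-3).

-113

Write p(u) = au^3 + bu^2 + cu + d. Substituting each data point gives a linear system:
  d = 1
  27a + 9b + 3c + d = 79
  125a + 25b + 5c + d = 351
  216a + 36b + 6c + d = 607
Solving the system yields a = 3, b = -2, c = 5, d = 1.
So p(u) = 3u^3 - 2u^2 + 5u + 1.
Then p(-3) = -113.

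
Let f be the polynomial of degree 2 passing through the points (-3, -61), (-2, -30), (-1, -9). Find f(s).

f(s) = -5s^2 + 6s + 2

Write f(s) = as^2 + bs + c. Substituting each data point gives a linear system:
  9a - 3b + c = -61
  4a - 2b + c = -30
  a - b + c = -9
Solving the system yields a = -5, b = 6, c = 2.
So f(s) = -5s² + 6s + 2.
Check: f(-1) = -9. ✓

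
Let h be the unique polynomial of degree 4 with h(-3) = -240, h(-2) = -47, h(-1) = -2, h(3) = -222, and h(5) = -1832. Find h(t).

Write h(t) = at^4 + bt^3 + ct^2 + dt + e. Substituting each data point gives a linear system:
  81a - 27b + 9c - 3d + e = -240
  16a - 8b + 4c - 2d + e = -47
  a - b + c - d + e = -2
  81a + 27b + 9c + 3d + e = -222
  625a + 125b + 25c + 5d + e = -1832
Solving the system yields a = -3, b = 0, c = 1, d = 3, e = 3.
So h(t) = -3t^4 + t^2 + 3t + 3.
Check: h(3) = -222. ✓

h(t) = -3t^4 + t^2 + 3t + 3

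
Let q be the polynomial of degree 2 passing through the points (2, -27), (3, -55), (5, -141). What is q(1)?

-9

Write q(x) = ax^2 + bx + c. Substituting each data point gives a linear system:
  4a + 2b + c = -27
  9a + 3b + c = -55
  25a + 5b + c = -141
Solving the system yields a = -5, b = -3, c = -1.
So q(x) = -5x^2 - 3x - 1.
Then q(1) = -9.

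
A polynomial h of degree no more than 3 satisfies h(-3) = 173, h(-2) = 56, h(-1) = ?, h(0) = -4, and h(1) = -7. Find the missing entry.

7

The 4 known points determine the degree-3 polynomial uniquely.
Write h(s) = as^3 + bs^2 + cs + d. Substituting each data point gives a linear system:
  -27a + 9b - 3c + d = 173
  -8a + 4b - 2c + d = 56
  d = -4
  a + b + c + d = -7
Solving the system yields a = -5, b = 4, c = -2, d = -4.
So h(s) = -5s³ + 4s² - 2s - 4.
Then h(-1) = 7.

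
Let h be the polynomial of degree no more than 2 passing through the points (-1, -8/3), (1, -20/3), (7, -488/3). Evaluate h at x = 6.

-365/3

Write h(x) = ax^2 + bx + c. Substituting each data point gives a linear system:
  a - b + c = -8/3
  a + b + c = -20/3
  49a + 7b + c = -488/3
Solving the system yields a = -3, b = -2, c = -5/3.
So h(x) = -3x^2 - 2x - 5/3.
Then h(6) = -365/3.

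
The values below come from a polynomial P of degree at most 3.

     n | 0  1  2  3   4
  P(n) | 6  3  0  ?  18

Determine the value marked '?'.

On equispaced nodes a degree-3 polynomial has vanishing fourth forward difference, so
  P(0) - 4·P(1) + 6·P(2) - 4·P(3) + P(4) = 0.
Substituting the known values and solving for P(3):
  -4·P(3) = -12
  P(3) = 3.

3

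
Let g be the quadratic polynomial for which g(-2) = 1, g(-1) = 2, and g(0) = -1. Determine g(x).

g(x) = -2x^2 - 5x - 1

Using the Lagrange interpolation formula with nodes -2, -1, 0:
  L_0(x) = (x + 1)x / 2
  L_1(x) = (x + 2)x / -1
  L_2(x) = (x + 2)(x + 1) / 2
Then g(x) = 1·L_0(x) + 2·L_1(x) - 1·L_2(x).
Expanding and collecting terms gives g(x) = -2x^2 - 5x - 1.
Check: g(-2) = 1. ✓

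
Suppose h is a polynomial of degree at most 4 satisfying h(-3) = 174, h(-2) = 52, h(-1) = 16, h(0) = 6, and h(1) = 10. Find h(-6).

Forward differences of the values at x = -3, -2, -1, 0, 1:
  h  : 174  52  16  6  10
  Δ  : -122  -36  -10  4
  Δ^2: 86  26  14
  Δ^3: -60  -12
  Δ^4: 48
The fourth differences are constant, confirming degree 4.
Interpolating (Newton forward form) and evaluating at x = -6 gives h(-6) = 2376.

2376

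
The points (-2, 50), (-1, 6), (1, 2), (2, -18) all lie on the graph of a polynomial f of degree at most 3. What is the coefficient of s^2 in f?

Write f(s) = as^3 + bs^2 + cs + d. Substituting each data point gives a linear system:
  -8a + 4b - 2c + d = 50
  -a + b - c + d = 6
  a + b + c + d = 2
  8a + 4b + 2c + d = -18
Solving the system yields a = -5, b = 4, c = 3, d = 0.
So f(s) = -5s^3 + 4s^2 + 3s.
The coefficient of s^2 is 4.

4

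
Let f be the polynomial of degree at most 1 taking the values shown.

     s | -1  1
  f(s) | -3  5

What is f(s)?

f(s) = 4s + 1

Using the Lagrange interpolation formula with nodes -1, 1:
  L_0(s) = (s - 1) / -2
  L_1(s) = (s + 1) / 2
Then f(s) = -3·L_0(s) + 5·L_1(s).
Expanding and collecting terms gives f(s) = 4s + 1.
Check: f(-1) = -3. ✓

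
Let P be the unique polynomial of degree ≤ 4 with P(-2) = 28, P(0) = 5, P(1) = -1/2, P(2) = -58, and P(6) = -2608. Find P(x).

P(x) = -x^4 - 6x^3 - x^2 + (5/2)x + 5

Write P(x) = ax^4 + bx^3 + cx^2 + dx + e. Substituting each data point gives a linear system:
  16a - 8b + 4c - 2d + e = 28
  e = 5
  a + b + c + d + e = -1/2
  16a + 8b + 4c + 2d + e = -58
  1296a + 216b + 36c + 6d + e = -2608
Solving the system yields a = -1, b = -6, c = -1, d = 5/2, e = 5.
So P(x) = -x^4 - 6x^3 - x^2 + (5/2)x + 5.
Check: P(0) = 5. ✓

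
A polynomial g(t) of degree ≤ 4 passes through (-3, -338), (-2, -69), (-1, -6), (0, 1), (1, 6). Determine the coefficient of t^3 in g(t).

1

Write g(t) = at^4 + bt^3 + ct^2 + dt + e. Substituting each data point gives a linear system:
  81a - 27b + 9c - 3d + e = -338
  16a - 8b + 4c - 2d + e = -69
  a - b + c - d + e = -6
  e = 1
  a + b + c + d + e = 6
Solving the system yields a = -4, b = 1, c = 3, d = 5, e = 1.
So g(t) = -4t⁴ + t³ + 3t² + 5t + 1.
The coefficient of t^3 is 1.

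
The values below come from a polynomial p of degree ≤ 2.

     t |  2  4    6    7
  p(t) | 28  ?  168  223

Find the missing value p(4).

82

The 3 known points determine the degree-2 polynomial uniquely.
Write p(t) = at^2 + bt + c. Substituting each data point gives a linear system:
  4a + 2b + c = 28
  36a + 6b + c = 168
  49a + 7b + c = 223
Solving the system yields a = 4, b = 3, c = 6.
So p(t) = 4t^2 + 3t + 6.
Then p(4) = 82.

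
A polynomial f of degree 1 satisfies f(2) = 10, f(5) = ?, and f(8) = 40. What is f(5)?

The 2 known points determine the degree-1 polynomial uniquely.
Write f(t) = at + b. Substituting each data point gives a linear system:
  2a + b = 10
  8a + b = 40
Solving the system yields a = 5, b = 0.
So f(t) = 5t.
Then f(5) = 25.

25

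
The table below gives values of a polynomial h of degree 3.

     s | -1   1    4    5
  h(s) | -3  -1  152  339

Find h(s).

Write h(s) = as^3 + bs^2 + cs + d. Substituting each data point gives a linear system:
  -a + b - c + d = -3
  a + b + c + d = -1
  64a + 16b + 4c + d = 152
  125a + 25b + 5c + d = 339
Solving the system yields a = 4, b = -6, c = -3, d = 4.
So h(s) = 4s^3 - 6s^2 - 3s + 4.
Check: h(5) = 339. ✓

h(s) = 4s^3 - 6s^2 - 3s + 4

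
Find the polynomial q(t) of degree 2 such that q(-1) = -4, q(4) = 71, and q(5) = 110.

q(t) = 4t^2 + 3t - 5

Write q(t) = at^2 + bt + c. Substituting each data point gives a linear system:
  a - b + c = -4
  16a + 4b + c = 71
  25a + 5b + c = 110
Solving the system yields a = 4, b = 3, c = -5.
So q(t) = 4t^2 + 3t - 5.
Check: q(4) = 71. ✓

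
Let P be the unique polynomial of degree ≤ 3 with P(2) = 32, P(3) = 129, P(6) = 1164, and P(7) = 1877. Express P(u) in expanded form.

P(u) = 6u^3 - 4u^2 + 3u - 6

Write P(u) = au^3 + bu^2 + cu + d. Substituting each data point gives a linear system:
  8a + 4b + 2c + d = 32
  27a + 9b + 3c + d = 129
  216a + 36b + 6c + d = 1164
  343a + 49b + 7c + d = 1877
Solving the system yields a = 6, b = -4, c = 3, d = -6.
So P(u) = 6u³ - 4u² + 3u - 6.
Check: P(7) = 1877. ✓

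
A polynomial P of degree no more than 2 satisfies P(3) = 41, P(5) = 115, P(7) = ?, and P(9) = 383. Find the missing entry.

229

The 3 known points determine the degree-2 polynomial uniquely.
Write P(t) = at^2 + bt + c. Substituting each data point gives a linear system:
  9a + 3b + c = 41
  25a + 5b + c = 115
  81a + 9b + c = 383
Solving the system yields a = 5, b = -3, c = 5.
So P(t) = 5t^2 - 3t + 5.
Then P(7) = 229.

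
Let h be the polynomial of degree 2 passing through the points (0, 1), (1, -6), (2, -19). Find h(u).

Using the Lagrange interpolation formula with nodes 0, 1, 2:
  L_0(u) = (u - 1)(u - 2) / 2
  L_1(u) = u(u - 2) / -1
  L_2(u) = u(u - 1) / 2
Then h(u) = 1·L_0(u) - 6·L_1(u) - 19·L_2(u).
Expanding and collecting terms gives h(u) = -3u^2 - 4u + 1.
Check: h(1) = -6. ✓

h(u) = -3u^2 - 4u + 1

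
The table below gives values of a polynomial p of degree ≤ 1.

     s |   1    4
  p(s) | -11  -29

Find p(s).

p(s) = -6s - 5

Write p(s) = as + b. Substituting each data point gives a linear system:
  a + b = -11
  4a + b = -29
Solving the system yields a = -6, b = -5.
So p(s) = -6s - 5.
Check: p(4) = -29. ✓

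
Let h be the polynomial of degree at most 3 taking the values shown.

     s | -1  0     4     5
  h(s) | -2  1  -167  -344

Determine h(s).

Using the Lagrange interpolation formula with nodes -1, 0, 4, 5:
  L_0(s) = s(s - 4)(s - 5) / -30
  L_1(s) = (s + 1)(s - 4)(s - 5) / 20
  L_2(s) = (s + 1)s(s - 5) / -20
  L_3(s) = (s + 1)s(s - 4) / 30
Then h(s) = -2·L_0(s) + 1·L_1(s) - 167·L_2(s) - 344·L_3(s).
Expanding and collecting terms gives h(s) = -3s³ + 6s + 1.
Check: h(5) = -344. ✓

h(s) = -3s^3 + 6s + 1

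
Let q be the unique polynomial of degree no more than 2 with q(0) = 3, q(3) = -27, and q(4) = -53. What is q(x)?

q(x) = -4x^2 + 2x + 3

Write q(x) = ax^2 + bx + c. Substituting each data point gives a linear system:
  c = 3
  9a + 3b + c = -27
  16a + 4b + c = -53
Solving the system yields a = -4, b = 2, c = 3.
So q(x) = -4x² + 2x + 3.
Check: q(4) = -53. ✓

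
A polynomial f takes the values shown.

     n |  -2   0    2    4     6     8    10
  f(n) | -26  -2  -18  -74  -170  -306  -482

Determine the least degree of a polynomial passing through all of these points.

Forward differences of the values at n = -2, 0, 2, 4, 6, 8, 10:
  f  : -26  -2  -18  -74  -170  -306  -482
  Δ  : 24  -16  -56  -96  -136  -176
  Δ^2: -40  -40  -40  -40  -40
  Δ^3: 0  0  0  0
  Δ^4: 0  0  0
  Δ^5: 0  0
  Δ^6: 0
The second differences are constant (-40) and nonzero, while all higher differences vanish, so the minimal degree is 2.

2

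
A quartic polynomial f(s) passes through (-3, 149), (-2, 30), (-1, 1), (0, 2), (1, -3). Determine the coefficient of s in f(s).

2

Write f(s) = as^4 + bs^3 + cs^2 + ds + e. Substituting each data point gives a linear system:
  81a - 27b + 9c - 3d + e = 149
  16a - 8b + 4c - 2d + e = 30
  a - b + c - d + e = 1
  e = 2
  a + b + c + d + e = -3
Solving the system yields a = 1, b = -4, c = -4, d = 2, e = 2.
So f(s) = s^4 - 4s^3 - 4s^2 + 2s + 2.
The coefficient of s is 2.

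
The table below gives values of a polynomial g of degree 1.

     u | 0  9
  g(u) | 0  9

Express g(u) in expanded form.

Using the Lagrange interpolation formula with nodes 0, 9:
  L_0(u) = (u - 9) / -9
  L_1(u) = u / 9
Then g(u) = 0·L_0(u) + 9·L_1(u).
Expanding and collecting terms gives g(u) = u.
Check: g(9) = 9. ✓

g(u) = u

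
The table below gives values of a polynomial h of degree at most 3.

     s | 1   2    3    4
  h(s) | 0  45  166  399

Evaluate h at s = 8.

Forward differences of the values at s = 1, 2, 3, 4:
  h  : 0  45  166  399
  Δ  : 45  121  233
  Δ^2: 76  112
  Δ^3: 36
The third differences are constant, confirming degree 3.
Interpolating (Newton forward form) and evaluating at s = 8 gives h(8) = 3171.

3171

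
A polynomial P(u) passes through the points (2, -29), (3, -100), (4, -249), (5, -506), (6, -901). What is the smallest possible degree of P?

Forward differences of the values at u = 2, 3, 4, 5, 6:
  P  : -29  -100  -249  -506  -901
  Δ  : -71  -149  -257  -395
  Δ^2: -78  -108  -138
  Δ^3: -30  -30
  Δ^4: 0
The third differences are constant (-30) and nonzero, while all higher differences vanish, so the minimal degree is 3.

3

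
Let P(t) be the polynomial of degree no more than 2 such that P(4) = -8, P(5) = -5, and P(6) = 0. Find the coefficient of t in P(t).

-6

Write P(t) = at^2 + bt + c. Substituting each data point gives a linear system:
  16a + 4b + c = -8
  25a + 5b + c = -5
  36a + 6b + c = 0
Solving the system yields a = 1, b = -6, c = 0.
So P(t) = t^2 - 6t.
The coefficient of t is -6.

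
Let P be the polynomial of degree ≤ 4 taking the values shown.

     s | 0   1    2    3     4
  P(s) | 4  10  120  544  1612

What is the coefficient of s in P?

Write P(s) = as^4 + bs^3 + cs^2 + ds + e. Substituting each data point gives a linear system:
  e = 4
  a + b + c + d + e = 10
  16a + 8b + 4c + 2d + e = 120
  81a + 27b + 9c + 3d + e = 544
  256a + 64b + 16c + 4d + e = 1612
Solving the system yields a = 5, b = 5, c = 2, d = -6, e = 4.
So P(s) = 5s^4 + 5s^3 + 2s^2 - 6s + 4.
The coefficient of s is -6.

-6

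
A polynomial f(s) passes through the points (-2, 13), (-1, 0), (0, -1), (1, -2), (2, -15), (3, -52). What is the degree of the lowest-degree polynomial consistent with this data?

Forward differences of the values at s = -2, -1, 0, 1, 2, 3:
  f  : 13  0  -1  -2  -15  -52
  Δ  : -13  -1  -1  -13  -37
  Δ^2: 12  0  -12  -24
  Δ^3: -12  -12  -12
  Δ^4: 0  0
  Δ^5: 0
The third differences are constant (-12) and nonzero, while all higher differences vanish, so the minimal degree is 3.

3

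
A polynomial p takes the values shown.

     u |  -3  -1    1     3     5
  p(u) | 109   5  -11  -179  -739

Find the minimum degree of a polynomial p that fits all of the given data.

Forward differences of the values at u = -3, -1, 1, 3, 5:
  p  : 109  5  -11  -179  -739
  Δ  : -104  -16  -168  -560
  Δ^2: 88  -152  -392
  Δ^3: -240  -240
  Δ^4: 0
The third differences are constant (-240) and nonzero, while all higher differences vanish, so the minimal degree is 3.

3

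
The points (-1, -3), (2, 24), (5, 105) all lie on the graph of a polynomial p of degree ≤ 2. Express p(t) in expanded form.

Write p(t) = at^2 + bt + c. Substituting each data point gives a linear system:
  a - b + c = -3
  4a + 2b + c = 24
  25a + 5b + c = 105
Solving the system yields a = 3, b = 6, c = 0.
So p(t) = 3t² + 6t.
Check: p(5) = 105. ✓

p(t) = 3t^2 + 6t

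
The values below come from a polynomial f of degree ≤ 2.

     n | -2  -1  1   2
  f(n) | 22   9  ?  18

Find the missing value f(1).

7

The 3 known points determine the degree-2 polynomial uniquely.
Write f(n) = an^2 + bn + c. Substituting each data point gives a linear system:
  4a - 2b + c = 22
  a - b + c = 9
  4a + 2b + c = 18
Solving the system yields a = 4, b = -1, c = 4.
So f(n) = 4n^2 - n + 4.
Then f(1) = 7.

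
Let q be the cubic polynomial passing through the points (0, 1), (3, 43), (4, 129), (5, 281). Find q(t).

q(t) = 3t^3 - 3t^2 - 4t + 1

Write q(t) = at^3 + bt^2 + ct + d. Substituting each data point gives a linear system:
  d = 1
  27a + 9b + 3c + d = 43
  64a + 16b + 4c + d = 129
  125a + 25b + 5c + d = 281
Solving the system yields a = 3, b = -3, c = -4, d = 1.
So q(t) = 3t^3 - 3t^2 - 4t + 1.
Check: q(4) = 129. ✓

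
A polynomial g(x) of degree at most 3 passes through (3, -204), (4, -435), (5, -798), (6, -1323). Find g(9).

Using the Lagrange interpolation formula with nodes 3, 4, 5, 6:
  L_0(x) = (x - 4)(x - 5)(x - 6) / -6
  L_1(x) = (x - 3)(x - 5)(x - 6) / 2
  L_2(x) = (x - 3)(x - 4)(x - 6) / -2
  L_3(x) = (x - 3)(x - 4)(x - 5) / 6
Then g(x) = -204·L_0(x) - 435·L_1(x) - 798·L_2(x) - 1323·L_3(x).
Expanding and collecting terms gives g(x) = -5x³ - 6x² - 4x - 3.
Evaluating at x = 9: g(9) = -4170.

-4170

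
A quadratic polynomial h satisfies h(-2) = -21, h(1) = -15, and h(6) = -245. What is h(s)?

Write h(s) = as^2 + bs + c. Substituting each data point gives a linear system:
  4a - 2b + c = -21
  a + b + c = -15
  36a + 6b + c = -245
Solving the system yields a = -6, b = -4, c = -5.
So h(s) = -6s^2 - 4s - 5.
Check: h(-2) = -21. ✓

h(s) = -6s^2 - 4s - 5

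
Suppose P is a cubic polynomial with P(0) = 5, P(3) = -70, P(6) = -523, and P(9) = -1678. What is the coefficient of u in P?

Write P(u) = au^3 + bu^2 + cu + d. Substituting each data point gives a linear system:
  d = 5
  27a + 9b + 3c + d = -70
  216a + 36b + 6c + d = -523
  729a + 81b + 9c + d = -1678
Solving the system yields a = -2, b = -3, c = 2, d = 5.
So P(u) = -2u^3 - 3u^2 + 2u + 5.
The coefficient of u is 2.

2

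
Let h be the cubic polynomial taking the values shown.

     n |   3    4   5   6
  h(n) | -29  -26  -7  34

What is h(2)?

Forward differences of the values at n = 3, 4, 5, 6:
  h  : -29  -26  -7  34
  Δ  : 3  19  41
  Δ^2: 16  22
  Δ^3: 6
The third differences are constant, confirming degree 3.
Interpolating (Newton forward form) and evaluating at n = 2 gives h(2) = -22.

-22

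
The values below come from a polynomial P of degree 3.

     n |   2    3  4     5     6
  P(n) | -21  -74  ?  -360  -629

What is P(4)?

The 4 known points determine the degree-3 polynomial uniquely.
Write P(n) = an^3 + bn^2 + cn + d. Substituting each data point gives a linear system:
  8a + 4b + 2c + d = -21
  27a + 9b + 3c + d = -74
  125a + 25b + 5c + d = -360
  216a + 36b + 6c + d = -629
Solving the system yields a = -3, b = 0, c = 4, d = -5.
So P(n) = -3n^3 + 4n - 5.
Then P(4) = -181.

-181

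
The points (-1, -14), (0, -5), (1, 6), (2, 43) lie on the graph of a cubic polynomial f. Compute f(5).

Using the Lagrange interpolation formula with nodes -1, 0, 1, 2:
  L_0(x) = x(x - 1)(x - 2) / -6
  L_1(x) = (x + 1)(x - 1)(x - 2) / 2
  L_2(x) = (x + 1)x(x - 2) / -2
  L_3(x) = (x + 1)x(x - 1) / 6
Then f(x) = -14·L_0(x) - 5·L_1(x) + 6·L_2(x) + 43·L_3(x).
Expanding and collecting terms gives f(x) = 4x^3 + x^2 + 6x - 5.
Evaluating at x = 5: f(5) = 550.

550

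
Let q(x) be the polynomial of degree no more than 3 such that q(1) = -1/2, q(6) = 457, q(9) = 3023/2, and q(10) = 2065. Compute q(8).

Write q(x) = ax^3 + bx^2 + cx + d. Substituting each data point gives a linear system:
  a + b + c + d = -1/2
  216a + 36b + 6c + d = 457
  729a + 81b + 9c + d = 3023/2
  1000a + 100b + 10c + d = 2065
Solving the system yields a = 2, b = 1/2, c = 2, d = -5.
So q(x) = 2x^3 + (1/2)x^2 + 2x - 5.
Then q(8) = 1067.

1067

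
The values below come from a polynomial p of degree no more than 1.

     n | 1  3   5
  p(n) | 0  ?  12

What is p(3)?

On equispaced nodes a degree-1 polynomial has vanishing second forward difference, so
  p(1) - 2·p(3) + p(5) = 0.
Substituting the known values and solving for p(3):
  -2·p(3) = -12
  p(3) = 6.

6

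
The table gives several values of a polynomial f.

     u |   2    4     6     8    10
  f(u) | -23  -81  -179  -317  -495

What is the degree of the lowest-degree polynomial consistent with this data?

2

Forward differences of the values at u = 2, 4, 6, 8, 10:
  f  : -23  -81  -179  -317  -495
  Δ  : -58  -98  -138  -178
  Δ^2: -40  -40  -40
  Δ^3: 0  0
  Δ^4: 0
The second differences are constant (-40) and nonzero, while all higher differences vanish, so the minimal degree is 2.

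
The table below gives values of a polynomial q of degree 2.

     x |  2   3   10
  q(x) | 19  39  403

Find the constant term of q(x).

Write q(x) = ax^2 + bx + c. Substituting each data point gives a linear system:
  4a + 2b + c = 19
  9a + 3b + c = 39
  100a + 10b + c = 403
Solving the system yields a = 4, b = 0, c = 3.
So q(x) = 4x² + 3.
The constant term is 3.

3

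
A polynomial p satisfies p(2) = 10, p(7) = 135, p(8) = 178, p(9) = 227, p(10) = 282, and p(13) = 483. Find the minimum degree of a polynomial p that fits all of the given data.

Divided differences on the nodes 2, 7, 8, 9, 10, 13:
  order 0: 10  135  178  227  282  483
  order 1: 25  43  49  55  67
  order 2: 3  3  3  3
  order 3: 0  0  0
  order 4: 0  0
  order 5: 0
The order-2 divided differences are all 3 (nonzero) and every higher order vanishes, so the data lies on a polynomial of degree exactly 2.

2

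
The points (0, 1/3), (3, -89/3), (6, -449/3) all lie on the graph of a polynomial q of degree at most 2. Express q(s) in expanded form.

q(s) = -5s^2 + 5s + 1/3

Using the Lagrange interpolation formula with nodes 0, 3, 6:
  L_0(s) = (s - 3)(s - 6) / 18
  L_1(s) = s(s - 6) / -9
  L_2(s) = s(s - 3) / 18
Then q(s) = 1/3·L_0(s) - 89/3·L_1(s) - 449/3·L_2(s).
Expanding and collecting terms gives q(s) = -5s² + 5s + 1/3.
Check: q(6) = -449/3. ✓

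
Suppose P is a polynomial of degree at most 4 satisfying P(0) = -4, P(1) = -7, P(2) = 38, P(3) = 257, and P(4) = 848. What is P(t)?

P(t) = 3t^4 + 3t^3 - 6t^2 - 3t - 4

Using the Lagrange interpolation formula with nodes 0, 1, 2, 3, 4:
  L_0(t) = (t - 1)(t - 2)(t - 3)(t - 4) / 24
  L_1(t) = t(t - 2)(t - 3)(t - 4) / -6
  L_2(t) = t(t - 1)(t - 3)(t - 4) / 4
  L_3(t) = t(t - 1)(t - 2)(t - 4) / -6
  L_4(t) = t(t - 1)(t - 2)(t - 3) / 24
Then P(t) = -4·L_0(t) - 7·L_1(t) + 38·L_2(t) + 257·L_3(t) + 848·L_4(t).
Expanding and collecting terms gives P(t) = 3t^4 + 3t^3 - 6t^2 - 3t - 4.
Check: P(1) = -7. ✓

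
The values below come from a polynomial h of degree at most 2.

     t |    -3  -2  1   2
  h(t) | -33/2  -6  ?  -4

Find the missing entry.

The 3 known points determine the degree-2 polynomial uniquely.
Write h(t) = at^2 + bt + c. Substituting each data point gives a linear system:
  9a - 3b + c = -33/2
  4a - 2b + c = -6
  4a + 2b + c = -4
Solving the system yields a = -2, b = 1/2, c = 3.
So h(t) = -2t² + (1/2)t + 3.
Then h(1) = 3/2.

3/2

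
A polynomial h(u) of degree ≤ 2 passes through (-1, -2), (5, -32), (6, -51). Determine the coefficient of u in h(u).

3

Write h(u) = au^2 + bu + c. Substituting each data point gives a linear system:
  a - b + c = -2
  25a + 5b + c = -32
  36a + 6b + c = -51
Solving the system yields a = -2, b = 3, c = 3.
So h(u) = -2u^2 + 3u + 3.
The coefficient of u is 3.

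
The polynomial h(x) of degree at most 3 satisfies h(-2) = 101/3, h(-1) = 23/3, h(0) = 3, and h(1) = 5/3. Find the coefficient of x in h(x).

0

Write h(x) = ax^3 + bx^2 + cx + d. Substituting each data point gives a linear system:
  -8a + 4b - 2c + d = 101/3
  -a + b - c + d = 23/3
  d = 3
  a + b + c + d = 5/3
Solving the system yields a = -3, b = 5/3, c = 0, d = 3.
So h(x) = -3x^3 + (5/3)x^2 + 3.
The coefficient of x is 0.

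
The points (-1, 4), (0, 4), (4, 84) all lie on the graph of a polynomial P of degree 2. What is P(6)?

Write P(t) = at^2 + bt + c. Substituting each data point gives a linear system:
  a - b + c = 4
  c = 4
  16a + 4b + c = 84
Solving the system yields a = 4, b = 4, c = 4.
So P(t) = 4t^2 + 4t + 4.
Then P(6) = 172.

172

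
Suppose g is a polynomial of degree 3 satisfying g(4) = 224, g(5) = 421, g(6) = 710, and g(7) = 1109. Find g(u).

Write g(u) = au^3 + bu^2 + cu + d. Substituting each data point gives a linear system:
  64a + 16b + 4c + d = 224
  125a + 25b + 5c + d = 421
  216a + 36b + 6c + d = 710
  343a + 49b + 7c + d = 1109
Solving the system yields a = 3, b = 1, c = 5, d = -4.
So g(u) = 3u^3 + u^2 + 5u - 4.
Check: g(7) = 1109. ✓

g(u) = 3u^3 + u^2 + 5u - 4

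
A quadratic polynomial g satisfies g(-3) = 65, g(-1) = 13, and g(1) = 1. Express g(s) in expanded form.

g(s) = 5s^2 - 6s + 2

Write g(s) = as^2 + bs + c. Substituting each data point gives a linear system:
  9a - 3b + c = 65
  a - b + c = 13
  a + b + c = 1
Solving the system yields a = 5, b = -6, c = 2.
So g(s) = 5s^2 - 6s + 2.
Check: g(1) = 1. ✓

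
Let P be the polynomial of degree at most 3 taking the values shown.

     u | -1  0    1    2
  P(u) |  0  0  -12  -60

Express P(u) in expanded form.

Write P(u) = au^3 + bu^2 + cu + d. Substituting each data point gives a linear system:
  -a + b - c + d = 0
  d = 0
  a + b + c + d = -12
  8a + 4b + 2c + d = -60
Solving the system yields a = -4, b = -6, c = -2, d = 0.
So P(u) = -4u³ - 6u² - 2u.
Check: P(1) = -12. ✓

P(u) = -4u^3 - 6u^2 - 2u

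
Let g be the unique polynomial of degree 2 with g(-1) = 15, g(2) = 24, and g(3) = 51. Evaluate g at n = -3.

Using the Lagrange interpolation formula with nodes -1, 2, 3:
  L_0(n) = (n - 2)(n - 3) / 12
  L_1(n) = (n + 1)(n - 3) / -3
  L_2(n) = (n + 1)(n - 2) / 4
Then g(n) = 15·L_0(n) + 24·L_1(n) + 51·L_2(n).
Expanding and collecting terms gives g(n) = 6n^2 - 3n + 6.
Evaluating at n = -3: g(-3) = 69.

69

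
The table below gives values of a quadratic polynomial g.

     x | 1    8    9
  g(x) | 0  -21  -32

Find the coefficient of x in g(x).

Write g(x) = ax^2 + bx + c. Substituting each data point gives a linear system:
  a + b + c = 0
  64a + 8b + c = -21
  81a + 9b + c = -32
Solving the system yields a = -1, b = 6, c = -5.
So g(x) = -x^2 + 6x - 5.
The coefficient of x is 6.

6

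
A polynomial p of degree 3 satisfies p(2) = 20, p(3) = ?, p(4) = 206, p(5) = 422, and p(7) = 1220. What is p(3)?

80

The 4 known points determine the degree-3 polynomial uniquely.
Write p(n) = an^3 + bn^2 + cn + d. Substituting each data point gives a linear system:
  8a + 4b + 2c + d = 20
  64a + 16b + 4c + d = 206
  125a + 25b + 5c + d = 422
  343a + 49b + 7c + d = 1220
Solving the system yields a = 4, b = -3, c = -1, d = 2.
So p(n) = 4n³ - 3n² - n + 2.
Then p(3) = 80.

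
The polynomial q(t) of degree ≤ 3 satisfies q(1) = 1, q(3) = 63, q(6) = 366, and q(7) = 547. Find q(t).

q(t) = t^3 + 4t^2 + 2t - 6

Using the Lagrange interpolation formula with nodes 1, 3, 6, 7:
  L_0(t) = (t - 3)(t - 6)(t - 7) / -60
  L_1(t) = (t - 1)(t - 6)(t - 7) / 24
  L_2(t) = (t - 1)(t - 3)(t - 7) / -15
  L_3(t) = (t - 1)(t - 3)(t - 6) / 24
Then q(t) = 1·L_0(t) + 63·L_1(t) + 366·L_2(t) + 547·L_3(t).
Expanding and collecting terms gives q(t) = t^3 + 4t^2 + 2t - 6.
Check: q(6) = 366. ✓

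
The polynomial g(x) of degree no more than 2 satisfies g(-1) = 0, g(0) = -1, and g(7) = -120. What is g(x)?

Using the Lagrange interpolation formula with nodes -1, 0, 7:
  L_0(x) = x(x - 7) / 8
  L_1(x) = (x + 1)(x - 7) / -7
  L_2(x) = (x + 1)x / 56
Then g(x) = 0·L_0(x) - 1·L_1(x) - 120·L_2(x).
Expanding and collecting terms gives g(x) = -2x^2 - 3x - 1.
Check: g(7) = -120. ✓

g(x) = -2x^2 - 3x - 1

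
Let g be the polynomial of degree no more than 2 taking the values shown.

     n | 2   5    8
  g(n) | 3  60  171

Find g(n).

Write g(n) = an^2 + bn + c. Substituting each data point gives a linear system:
  4a + 2b + c = 3
  25a + 5b + c = 60
  64a + 8b + c = 171
Solving the system yields a = 3, b = -2, c = -5.
So g(n) = 3n^2 - 2n - 5.
Check: g(8) = 171. ✓

g(n) = 3n^2 - 2n - 5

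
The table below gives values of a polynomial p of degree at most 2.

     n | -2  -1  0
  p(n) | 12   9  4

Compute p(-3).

13

Forward differences of the values at n = -2, -1, 0:
  p  : 12  9  4
  Δ  : -3  -5
  Δ^2: -2
The second differences are constant, confirming degree 2.
Interpolating (Newton forward form) and evaluating at n = -3 gives p(-3) = 13.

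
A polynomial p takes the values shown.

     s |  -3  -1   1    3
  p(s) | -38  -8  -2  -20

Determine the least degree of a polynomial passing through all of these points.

Forward differences of the values at s = -3, -1, 1, 3:
  p  : -38  -8  -2  -20
  Δ  : 30  6  -18
  Δ^2: -24  -24
  Δ^3: 0
The second differences are constant (-24) and nonzero, while all higher differences vanish, so the minimal degree is 2.

2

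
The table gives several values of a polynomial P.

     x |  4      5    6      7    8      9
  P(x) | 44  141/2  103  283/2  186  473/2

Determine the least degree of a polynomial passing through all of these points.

Forward differences of the values at x = 4, 5, 6, 7, 8, 9:
  P  : 44  141/2  103  283/2  186  473/2
  Δ  : 53/2  65/2  77/2  89/2  101/2
  Δ^2: 6  6  6  6
  Δ^3: 0  0  0
  Δ^4: 0  0
  Δ^5: 0
The second differences are constant (6) and nonzero, while all higher differences vanish, so the minimal degree is 2.

2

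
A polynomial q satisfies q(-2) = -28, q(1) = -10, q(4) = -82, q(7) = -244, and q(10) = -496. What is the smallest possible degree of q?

2

Forward differences of the values at t = -2, 1, 4, 7, 10:
  q  : -28  -10  -82  -244  -496
  Δ  : 18  -72  -162  -252
  Δ^2: -90  -90  -90
  Δ^3: 0  0
  Δ^4: 0
The second differences are constant (-90) and nonzero, while all higher differences vanish, so the minimal degree is 2.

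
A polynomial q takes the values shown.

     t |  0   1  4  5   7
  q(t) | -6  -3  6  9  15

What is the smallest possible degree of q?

Divided differences on the nodes 0, 1, 4, 5, 7:
  order 0: -6  -3  6  9  15
  order 1: 3  3  3  3
  order 2: 0  0  0
  order 3: 0  0
  order 4: 0
The order-1 divided differences are all 3 (nonzero) and every higher order vanishes, so the data lies on a polynomial of degree exactly 1.

1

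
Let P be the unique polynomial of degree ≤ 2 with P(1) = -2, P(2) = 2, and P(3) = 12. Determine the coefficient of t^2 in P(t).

Write P(t) = at^2 + bt + c. Substituting each data point gives a linear system:
  a + b + c = -2
  4a + 2b + c = 2
  9a + 3b + c = 12
Solving the system yields a = 3, b = -5, c = 0.
So P(t) = 3t^2 - 5t.
The leading coefficient is 3.

3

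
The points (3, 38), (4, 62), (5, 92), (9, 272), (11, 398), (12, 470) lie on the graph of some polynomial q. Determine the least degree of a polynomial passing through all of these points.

Divided differences on the nodes 3, 4, 5, 9, 11, 12:
  order 0: 38  62  92  272  398  470
  order 1: 24  30  45  63  72
  order 2: 3  3  3  3
  order 3: 0  0  0
  order 4: 0  0
  order 5: 0
The order-2 divided differences are all 3 (nonzero) and every higher order vanishes, so the data lies on a polynomial of degree exactly 2.

2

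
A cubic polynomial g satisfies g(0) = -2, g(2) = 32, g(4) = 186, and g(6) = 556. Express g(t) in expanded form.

Write g(t) = at^3 + bt^2 + ct + d. Substituting each data point gives a linear system:
  d = -2
  8a + 4b + 2c + d = 32
  64a + 16b + 4c + d = 186
  216a + 36b + 6c + d = 556
Solving the system yields a = 2, b = 3, c = 3, d = -2.
So g(t) = 2t^3 + 3t^2 + 3t - 2.
Check: g(0) = -2. ✓

g(t) = 2t^3 + 3t^2 + 3t - 2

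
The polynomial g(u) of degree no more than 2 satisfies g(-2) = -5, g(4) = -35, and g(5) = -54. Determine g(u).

Write g(u) = au^2 + bu + c. Substituting each data point gives a linear system:
  4a - 2b + c = -5
  16a + 4b + c = -35
  25a + 5b + c = -54
Solving the system yields a = -2, b = -1, c = 1.
So g(u) = -2u² - u + 1.
Check: g(5) = -54. ✓

g(u) = -2u^2 - u + 1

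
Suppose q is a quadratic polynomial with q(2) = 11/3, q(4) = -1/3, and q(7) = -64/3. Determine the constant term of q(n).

-1/3

Write q(n) = an^2 + bn + c. Substituting each data point gives a linear system:
  4a + 2b + c = 11/3
  16a + 4b + c = -1/3
  49a + 7b + c = -64/3
Solving the system yields a = -1, b = 4, c = -1/3.
So q(n) = -n² + 4n - 1/3.
The constant term is -1/3.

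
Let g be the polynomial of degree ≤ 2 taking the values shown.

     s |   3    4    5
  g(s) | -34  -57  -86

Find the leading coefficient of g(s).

-3

Write g(s) = as^2 + bs + c. Substituting each data point gives a linear system:
  9a + 3b + c = -34
  16a + 4b + c = -57
  25a + 5b + c = -86
Solving the system yields a = -3, b = -2, c = -1.
So g(s) = -3s² - 2s - 1.
The leading coefficient is -3.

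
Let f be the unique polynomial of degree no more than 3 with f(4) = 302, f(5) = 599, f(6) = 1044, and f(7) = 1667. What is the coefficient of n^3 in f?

5

Write f(n) = an^3 + bn^2 + cn + d. Substituting each data point gives a linear system:
  64a + 16b + 4c + d = 302
  125a + 25b + 5c + d = 599
  216a + 36b + 6c + d = 1044
  343a + 49b + 7c + d = 1667
Solving the system yields a = 5, b = -1, c = 1, d = -6.
So f(n) = 5n^3 - n^2 + n - 6.
The leading coefficient is 5.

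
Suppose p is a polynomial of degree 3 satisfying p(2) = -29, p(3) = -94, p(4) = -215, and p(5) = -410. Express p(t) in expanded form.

Using the Lagrange interpolation formula with nodes 2, 3, 4, 5:
  L_0(t) = (t - 3)(t - 4)(t - 5) / -6
  L_1(t) = (t - 2)(t - 4)(t - 5) / 2
  L_2(t) = (t - 2)(t - 3)(t - 5) / -2
  L_3(t) = (t - 2)(t - 3)(t - 4) / 6
Then p(t) = -29·L_0(t) - 94·L_1(t) - 215·L_2(t) - 410·L_3(t).
Expanding and collecting terms gives p(t) = -3t^3 - t^2 - 3t + 5.
Check: p(4) = -215. ✓

p(t) = -3t^3 - t^2 - 3t + 5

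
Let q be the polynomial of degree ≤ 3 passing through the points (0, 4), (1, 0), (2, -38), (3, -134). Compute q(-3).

52

Write q(t) = at^3 + bt^2 + ct + d. Substituting each data point gives a linear system:
  d = 4
  a + b + c + d = 0
  8a + 4b + 2c + d = -38
  27a + 9b + 3c + d = -134
Solving the system yields a = -4, b = -5, c = 5, d = 4.
So q(t) = -4t³ - 5t² + 5t + 4.
Then q(-3) = 52.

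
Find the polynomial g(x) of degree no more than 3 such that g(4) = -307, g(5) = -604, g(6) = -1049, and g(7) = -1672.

Using the Lagrange interpolation formula with nodes 4, 5, 6, 7:
  L_0(x) = (x - 5)(x - 6)(x - 7) / -6
  L_1(x) = (x - 4)(x - 6)(x - 7) / 2
  L_2(x) = (x - 4)(x - 5)(x - 7) / -2
  L_3(x) = (x - 4)(x - 5)(x - 6) / 6
Then g(x) = -307·L_0(x) - 604·L_1(x) - 1049·L_2(x) - 1672·L_3(x).
Expanding and collecting terms gives g(x) = -5x³ + x² - x + 1.
Check: g(5) = -604. ✓

g(x) = -5x^3 + x^2 - x + 1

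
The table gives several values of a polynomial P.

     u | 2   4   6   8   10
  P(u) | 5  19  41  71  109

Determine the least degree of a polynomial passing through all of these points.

2

Forward differences of the values at u = 2, 4, 6, 8, 10:
  P  : 5  19  41  71  109
  Δ  : 14  22  30  38
  Δ^2: 8  8  8
  Δ^3: 0  0
  Δ^4: 0
The second differences are constant (8) and nonzero, while all higher differences vanish, so the minimal degree is 2.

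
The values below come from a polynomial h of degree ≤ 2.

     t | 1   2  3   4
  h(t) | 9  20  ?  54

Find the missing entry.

On equispaced nodes a degree-2 polynomial has vanishing third forward difference, so
  - h(1) + 3·h(2) - 3·h(3) + h(4) = 0.
Substituting the known values and solving for h(3):
  -3·h(3) = -105
  h(3) = 35.

35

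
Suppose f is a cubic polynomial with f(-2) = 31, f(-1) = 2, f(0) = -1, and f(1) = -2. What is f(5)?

-466

Forward differences of the values at t = -2, -1, 0, 1:
  f  : 31  2  -1  -2
  Δ  : -29  -3  -1
  Δ^2: 26  2
  Δ^3: -24
The third differences are constant, confirming degree 3.
Interpolating (Newton forward form) and evaluating at t = 5 gives f(5) = -466.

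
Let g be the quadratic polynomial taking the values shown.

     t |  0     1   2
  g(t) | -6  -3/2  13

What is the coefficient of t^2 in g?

Write g(t) = at^2 + bt + c. Substituting each data point gives a linear system:
  c = -6
  a + b + c = -3/2
  4a + 2b + c = 13
Solving the system yields a = 5, b = -1/2, c = -6.
So g(t) = 5t^2 - (1/2)t - 6.
The leading coefficient is 5.

5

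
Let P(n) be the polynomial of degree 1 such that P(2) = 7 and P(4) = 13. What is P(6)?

19

Write P(n) = an + b. Substituting each data point gives a linear system:
  2a + b = 7
  4a + b = 13
Solving the system yields a = 3, b = 1.
So P(n) = 3n + 1.
Then P(6) = 19.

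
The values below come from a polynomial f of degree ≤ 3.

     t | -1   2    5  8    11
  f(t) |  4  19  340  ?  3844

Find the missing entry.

1453

The 4 known points determine the degree-3 polynomial uniquely.
Write f(t) = at^3 + bt^2 + ct + d. Substituting each data point gives a linear system:
  -a + b - c + d = 4
  8a + 4b + 2c + d = 19
  125a + 25b + 5c + d = 340
  1331a + 121b + 11c + d = 3844
Solving the system yields a = 3, b = -1, c = -3, d = 5.
So f(t) = 3t^3 - t^2 - 3t + 5.
Then f(8) = 1453.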